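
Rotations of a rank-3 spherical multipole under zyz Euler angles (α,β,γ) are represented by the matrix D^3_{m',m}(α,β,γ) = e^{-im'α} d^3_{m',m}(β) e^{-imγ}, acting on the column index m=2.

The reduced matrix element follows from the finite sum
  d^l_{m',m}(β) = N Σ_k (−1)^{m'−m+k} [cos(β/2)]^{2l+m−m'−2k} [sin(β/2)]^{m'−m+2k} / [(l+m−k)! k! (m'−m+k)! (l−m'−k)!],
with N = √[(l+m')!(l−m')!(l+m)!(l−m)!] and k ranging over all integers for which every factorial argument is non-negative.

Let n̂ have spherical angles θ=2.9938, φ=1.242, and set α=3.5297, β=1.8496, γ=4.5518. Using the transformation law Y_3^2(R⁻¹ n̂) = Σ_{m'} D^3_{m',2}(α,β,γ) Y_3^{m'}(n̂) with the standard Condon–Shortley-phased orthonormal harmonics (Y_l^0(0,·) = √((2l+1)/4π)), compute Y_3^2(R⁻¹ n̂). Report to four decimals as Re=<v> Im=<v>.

Re=-0.1764 Im=-0.0168

Need the full column D^3_{m',2} for m'=−3..3 at α=3.5297, β=1.8496, γ=4.5518.
cos(β/2)=0.601994, sin(β/2)=0.798500
d^3_{-3,2}: single k=5 term ⇒ +0.478678;  D = +0.040780+0.476938i
d^3_{-2,2}: k∈[4..5] ⇒ +0.736640 -0.259209 = +0.477431;  D = -0.217669-0.424924i
d^3_{-1,2}: k∈[3..4] ⇒ +0.702478 -0.617971 = +0.084507;  D = +0.064126+0.055039i
d^3_{0,2}: k∈[2..3] ⇒ +0.458649 -0.806949 = -0.348300;  D = +0.330489+0.109953i
d^3_{1,2}: k∈[1..2] ⇒ +0.199635 -0.702478 = -0.502843;  D = -0.501717+0.033630i
d^3_{2,2}: k∈[0..1] ⇒ +0.047594 -0.418687 = -0.371093;  D = +0.333332-0.163094i
d^3_{3,2}: single k=0 term ⇒ -0.154637;  D = -0.102852+0.115473i
Y_3^{m'}(θ=2.9938,φ=1.242) and Σ D·Y over m':
  (+0.0408+0.4769i)·(-0.0011+0.0007i)  (-0.2177-0.4249i)·(+0.0173+0.0134i)  (+0.0641+0.0550i)·(+0.0598-0.1753i)  (+0.3305+0.1100i)·(-0.6982+0.0000i)  (-0.5017+0.0336i)·(-0.0598-0.1753i)  (+0.3333-0.1631i)·(+0.0173-0.0134i)  (-0.1029+0.1155i)·(+0.0011+0.0007i)
Y_3^2(R⁻¹ n̂) = -0.176447-0.016818i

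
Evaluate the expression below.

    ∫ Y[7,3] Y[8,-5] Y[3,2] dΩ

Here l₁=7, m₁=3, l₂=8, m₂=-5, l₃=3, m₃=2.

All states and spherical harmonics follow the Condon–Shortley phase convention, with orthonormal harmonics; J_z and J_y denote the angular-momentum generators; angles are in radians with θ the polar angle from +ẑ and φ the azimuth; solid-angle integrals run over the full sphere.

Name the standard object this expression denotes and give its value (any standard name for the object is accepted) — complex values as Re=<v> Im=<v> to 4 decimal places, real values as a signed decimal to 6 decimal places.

Gaunt coefficient, -0.085867

This is a Gaunt coefficient — the integral of a triple product of spherical harmonics over the sphere.
m-sum 0 ✓  L=18 even ✓  1≤3≤15 ✓
Π(2lᵢ+1) = 15×17×7 = 1785
triangle coeff Δ(7,8,3) = 1/5290740
Σ_t [5,7]: t=5:−1/7257600 t=6:+1/2073600 t=7:−1/7257600 = 1/4838400
(3j)²=252/20995 [(7 8 3; 0 0 0)], sign=-1
Σ_t [2,3]: t=2:+1/87091200 t=3:−1/52254720 = -1/130636800
(3j)²=88/20349 [(7 8 3; 3 -5 2)], sign=+1
⇒ 4πI² = 7392/79781
I = (-1)√(7392/79781/(4π)) = -0.08586700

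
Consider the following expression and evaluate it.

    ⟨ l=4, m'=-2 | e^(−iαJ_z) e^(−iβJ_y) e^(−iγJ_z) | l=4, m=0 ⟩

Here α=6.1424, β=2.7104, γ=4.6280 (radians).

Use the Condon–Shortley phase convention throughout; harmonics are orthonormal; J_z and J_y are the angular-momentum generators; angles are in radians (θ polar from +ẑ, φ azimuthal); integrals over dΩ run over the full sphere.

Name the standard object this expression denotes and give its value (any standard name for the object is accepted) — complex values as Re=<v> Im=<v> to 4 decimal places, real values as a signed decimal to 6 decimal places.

Wigner D-matrix element, Re=0.3169 Im=-0.0917

This is a Wigner D-matrix element — the rotation-matrix element ⟨l m'| R(α,β,γ) |l m⟩ in the angular-momentum basis.
First d^4_{-2,0}(β=2.7104), then the phase factors e^{-i(-2)α} and e^{-i(0)γ}:
With c≡cos(β/2)=0.213930 and s≡sin(β/2)=0.976849, N=[2·720·24·24]^{1/2}=910.735966
k: max(0,(0)−(-2))=2 … min(4+(0),4−(-2))=4
  k=2: (−1)^0·910.7360/(96)·0.2139^6·0.9768^2 = +0.000868
  k=3: (−1)^1·910.7360/(36)·0.2139^4·0.9768^4 = -0.048249
  k=4: (−1)^2·910.7360/(96)·0.2139^2·0.9768^6 = +0.377250
d^4_{-2,0}(2.7104) = +0.000868 -0.048249 +0.377250 = +0.329869
Phases: e^{-i·(-2)·6.1424}=+0.960620-0.277865i, e^{-i·(0)·4.6280}=+1.000000+0.000000i ⇒ D=+0.316879-0.091659i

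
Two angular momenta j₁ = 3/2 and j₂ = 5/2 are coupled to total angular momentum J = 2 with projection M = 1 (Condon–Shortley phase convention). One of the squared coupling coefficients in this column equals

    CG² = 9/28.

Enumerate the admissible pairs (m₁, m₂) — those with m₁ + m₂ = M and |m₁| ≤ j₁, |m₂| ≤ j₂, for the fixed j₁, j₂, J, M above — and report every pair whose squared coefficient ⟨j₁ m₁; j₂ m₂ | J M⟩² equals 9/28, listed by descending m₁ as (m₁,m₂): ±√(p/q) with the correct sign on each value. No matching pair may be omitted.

Admissible pairs with m₁+m₂ = M = 1: (-3/2,5/2), (-1/2,3/2), (1/2,1/2), (3/2,-1/2)
  (m₁,m₂)=(3/2,-1/2): CG² = 9/28, CG = +√(9/28)   ← matches the target
  (m₁,m₂)=(1/2,1/2): CG² = 25/84, CG = −√(25/84)
  (m₁,m₂)=(-1/2,3/2): CG² = 1/42, CG = +√(1/42)
  (m₁,m₂)=(-3/2,5/2): CG² = 5/14, CG = +√(5/14)
Pairs with CG² = 9/28: (3/2,-1/2): +√(9/28)

(3/2,-1/2): +√(9/28)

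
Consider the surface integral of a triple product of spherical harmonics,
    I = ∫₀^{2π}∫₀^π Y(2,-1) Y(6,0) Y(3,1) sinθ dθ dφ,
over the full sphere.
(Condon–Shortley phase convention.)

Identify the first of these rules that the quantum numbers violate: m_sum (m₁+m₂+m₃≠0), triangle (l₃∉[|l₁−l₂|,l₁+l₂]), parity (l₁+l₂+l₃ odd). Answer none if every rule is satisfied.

triangle

m₁+m₂+m₃ = -1 + 0 + 1 = 0  ✓
triangle: need |l₁−l₂| ≤ l₃ ≤ l₁+l₂ = [4,8]; l₃=3 is outside  ✗
parity: l₁+l₂+l₃ = 11 is odd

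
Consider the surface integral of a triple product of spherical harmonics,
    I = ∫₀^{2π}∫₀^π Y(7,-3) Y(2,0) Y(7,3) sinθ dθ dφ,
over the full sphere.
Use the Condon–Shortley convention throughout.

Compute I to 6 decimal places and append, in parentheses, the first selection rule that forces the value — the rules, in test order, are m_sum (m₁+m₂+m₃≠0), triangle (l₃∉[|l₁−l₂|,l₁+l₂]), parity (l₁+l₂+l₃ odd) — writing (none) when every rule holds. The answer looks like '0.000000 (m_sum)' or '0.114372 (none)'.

m-sum 0 ✓  L=16 even ✓  5≤7≤9 ✓
Π(2lᵢ+1) = 15×5×15 = 1125
triangle coeff Δ(7,2,7) = 1/185640
Σ_t [0,2]: t=0:+1/2419200 t=1:−1/518400 t=2:+1/2419200 = -1/907200
(3j)²=56/3315 [(7 2 7; 0 0 0)], sign=+1
Σ_t [0,2]: t=0:+1/29030400 t=1:−1/2177280 t=2:+1/3870720 = -29/174182400
(3j)²=841/185640 [(7 2 7; -3 0 3)], sign=-1
⇒ 4πI² = 4205/48841
I = (-1)√(4205/48841/(4π)) = -0.08277245
No selection rule forces the value: the integral is nonzero (none).

-0.082772 (none)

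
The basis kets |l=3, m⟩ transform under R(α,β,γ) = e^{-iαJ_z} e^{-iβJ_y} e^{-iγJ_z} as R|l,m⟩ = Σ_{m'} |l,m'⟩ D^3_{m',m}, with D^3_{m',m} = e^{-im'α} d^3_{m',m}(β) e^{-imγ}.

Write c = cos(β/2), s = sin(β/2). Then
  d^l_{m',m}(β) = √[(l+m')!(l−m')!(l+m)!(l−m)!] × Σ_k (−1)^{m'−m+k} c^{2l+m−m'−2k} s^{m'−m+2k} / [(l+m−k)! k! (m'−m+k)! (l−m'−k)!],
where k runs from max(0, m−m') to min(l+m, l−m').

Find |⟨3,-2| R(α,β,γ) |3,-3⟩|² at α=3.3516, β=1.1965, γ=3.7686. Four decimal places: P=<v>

P=0.2825

D^3_{-2,-3}(3.3516,1.1965,3.7686) = e^{-i·-2·3.3516}·d^3_{-2,-3}(1.1965)·e^{-i·-3·3.7686}. Compute d first:
With c≡cos(β/2)=0.826322 and s≡sin(β/2)=0.563197, N=[1·120·1·720]^{1/2}=293.938769
k: max(0,(-3)−(-2))=0 … min(3+(-3),3−(-2))=0
  k=0: (−1)^1·293.9388/(120)·0.8263^5·0.5632^1 = -0.531476
d^3_{-2,-3}(1.1965) = -0.531476
|D^3_{-2,-3}|² = |d^3_{-2,-3}(β)|² = (-0.531476)² = 0.282467 (the z-rotation phases have unit modulus)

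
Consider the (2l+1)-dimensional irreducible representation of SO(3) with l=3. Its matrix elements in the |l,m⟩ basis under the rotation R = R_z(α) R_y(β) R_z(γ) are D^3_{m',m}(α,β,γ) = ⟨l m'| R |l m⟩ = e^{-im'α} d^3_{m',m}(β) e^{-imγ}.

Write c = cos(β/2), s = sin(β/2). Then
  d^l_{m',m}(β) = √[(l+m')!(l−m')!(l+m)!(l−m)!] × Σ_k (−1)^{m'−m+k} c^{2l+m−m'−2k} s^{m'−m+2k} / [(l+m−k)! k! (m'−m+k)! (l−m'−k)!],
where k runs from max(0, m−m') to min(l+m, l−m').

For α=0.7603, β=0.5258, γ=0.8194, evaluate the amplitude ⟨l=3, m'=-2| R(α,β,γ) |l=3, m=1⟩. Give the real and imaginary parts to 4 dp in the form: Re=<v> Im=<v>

Re=0.0736 Im=0.0621

First d^3_{-2,1}(β=0.5258), then the phase factors e^{-i(-2)α} and e^{-i(1)γ}:
With c≡cos(β/2)=0.965640 and s≡sin(β/2)=0.259882, N=[1·120·24·2]^{1/2}=75.894664
k: max(0,(1)−(-2))=3 … min(3+(1),3−(-2))=4
  k=3: (−1)^0·75.8947/(12)·0.9656^3·0.2599^3 = +0.099955
  k=4: (−1)^1·75.8947/(24)·0.9656^1·0.2599^5 = -0.003620
d^3_{-2,1}(0.5258) = +0.099955 -0.003620 = +0.096335
Phases: e^{-i·(-2)·0.7603}=+0.050175+0.998740i, e^{-i·(1)·0.8194}=+0.682660-0.730736i ⇒ D=+0.073607+0.062149i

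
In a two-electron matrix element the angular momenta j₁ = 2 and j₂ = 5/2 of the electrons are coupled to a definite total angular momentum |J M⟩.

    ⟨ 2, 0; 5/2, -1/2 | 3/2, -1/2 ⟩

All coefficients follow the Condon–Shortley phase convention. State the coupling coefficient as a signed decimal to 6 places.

j₁+j₂−J=3  J+j₁−j₂=1  J−j₁+j₂=2  j₁+j₂+J+1=7
(j₁±m₁, j₂±m₂, J±M) = (2,2,2,3,1,2)
P² = 32/35
sum k=1..2:
  [1] −1/2 = -1/2
  [2] +1/4 = 1/4
S = -1/4
C² = P²·S² = 2/35 ; C = -0.239046

−√(2/35) = -0.239046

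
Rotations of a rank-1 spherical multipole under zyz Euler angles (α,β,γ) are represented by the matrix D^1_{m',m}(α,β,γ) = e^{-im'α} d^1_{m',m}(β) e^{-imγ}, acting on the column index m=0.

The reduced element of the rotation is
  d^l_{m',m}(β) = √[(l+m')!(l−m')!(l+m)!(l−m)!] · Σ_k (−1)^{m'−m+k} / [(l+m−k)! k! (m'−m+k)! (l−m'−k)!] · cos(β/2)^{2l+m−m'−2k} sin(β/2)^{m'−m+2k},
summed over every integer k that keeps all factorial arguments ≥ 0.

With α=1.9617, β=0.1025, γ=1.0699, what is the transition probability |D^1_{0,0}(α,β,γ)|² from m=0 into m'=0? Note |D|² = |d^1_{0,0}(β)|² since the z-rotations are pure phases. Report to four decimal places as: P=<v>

P=0.9895

D^1_{0,0}(1.9617,0.1025,1.0699) = e^{-i·0·1.9617}·d^1_{0,0}(0.1025)·e^{-i·0·1.0699}. Compute d first:
c=cos(0.102500/2)=0.998687, s=sin(0.102500/2)=0.051228; N=√[1·1·1·1]=1.000000
The bounds max(0,m−m')=0 and min(l+m,l−m')=1 give 2 terms
  k=0: (−1)^0·1.0000/(1)·0.9987^2·0.0512^0 = +0.997376
  k=1: (−1)^1·1.0000/(1)·0.9987^0·0.0512^2 = -0.002624
d^1_{0,0}(0.1025) = +0.997376 -0.002624 = +0.994751
|D^1_{0,0}|² = |d^1_{0,0}(β)|² = (+0.994751)² = 0.989530 (the z-rotation phases have unit modulus)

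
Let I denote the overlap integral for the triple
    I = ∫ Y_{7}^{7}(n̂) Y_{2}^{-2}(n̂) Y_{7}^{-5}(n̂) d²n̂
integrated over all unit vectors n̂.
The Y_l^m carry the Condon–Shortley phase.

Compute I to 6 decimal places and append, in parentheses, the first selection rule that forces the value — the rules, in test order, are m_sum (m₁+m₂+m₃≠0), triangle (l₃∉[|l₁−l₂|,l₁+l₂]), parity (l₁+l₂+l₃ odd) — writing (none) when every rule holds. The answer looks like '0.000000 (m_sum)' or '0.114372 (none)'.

m-sum 0 ✓  L=16 even ✓  5≤7≤9 ✓
Π(2lᵢ+1) = 15×5×15 = 1125
triangle coeff Δ(7,2,7) = 1/185640
Σ_t [0,2]: t=0:+1/2419200 t=1:−1/518400 t=2:+1/2419200 = -1/907200
(3j)²=56/3315 [(7 2 7; 0 0 0)], sign=+1
Σ_t [0,0]: t=0:+1/1916006400 = 1/1916006400
(3j)²=1/340 [(7 2 7; 7 -2 -5)], sign=+1
⇒ 4πI² = 210/3757
I = (+1)√(210/3757/(4π)) = 0.06669359
No selection rule forces the value: the integral is nonzero (none).

0.066694 (none)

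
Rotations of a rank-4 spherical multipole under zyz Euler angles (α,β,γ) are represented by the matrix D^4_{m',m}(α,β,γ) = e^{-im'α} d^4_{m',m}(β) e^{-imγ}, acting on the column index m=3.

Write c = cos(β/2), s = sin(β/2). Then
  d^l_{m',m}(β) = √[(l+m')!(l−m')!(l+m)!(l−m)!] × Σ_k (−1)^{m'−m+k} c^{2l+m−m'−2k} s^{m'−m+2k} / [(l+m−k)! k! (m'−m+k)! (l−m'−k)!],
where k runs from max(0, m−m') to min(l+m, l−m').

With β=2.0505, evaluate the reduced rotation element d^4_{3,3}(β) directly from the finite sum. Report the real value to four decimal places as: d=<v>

d=-0.0946

d^4_{3,3}(β=2.0505) via the finite sum:
Half-angle: c=0.518885, s=0.854844. N=√(5040·1·5040·1)=5040.000000
Admissible k: 0..1 (factorial args all ≥0)
  k=0: (−1)^0·5040.0000/(5040)·0.5189^8·0.8548^0 = +0.005255
  k=1: (−1)^1·5040.0000/(720)·0.5189^6·0.8548^2 = -0.099839
d^4_{3,3}(2.0505) = +0.005255 -0.099839 = -0.094584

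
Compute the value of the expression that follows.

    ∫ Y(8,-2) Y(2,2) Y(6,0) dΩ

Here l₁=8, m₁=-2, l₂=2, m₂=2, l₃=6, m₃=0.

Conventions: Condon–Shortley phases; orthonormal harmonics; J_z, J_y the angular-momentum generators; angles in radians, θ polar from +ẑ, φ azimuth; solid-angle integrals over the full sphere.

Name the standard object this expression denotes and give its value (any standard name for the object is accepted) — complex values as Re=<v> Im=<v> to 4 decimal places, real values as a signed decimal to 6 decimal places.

Gaunt coefficient, +0.122977

This is a Gaunt coefficient — the integral of a triple product of spherical harmonics over the sphere.
Checks pass: Σm=0; 16 even; l₃=6∈[6,10].
(2·8+1)(2·2+1)(2·6+1) = 1105
Δ: 4! 12! 0! / 17! → 1/30940
sum: t=2:+1/2073600 = 1/2073600
3j²(8 2 6; 0 0 0) = Δ·Π!·Σ² = 28/1105  (sign +1)
sum: t=4:+1/12441600 = 1/12441600
3j²(8 2 6; -2 2 0) = Δ·Π!·Σ² = 3/442  (sign +1)
combine: 4πI² = 1105·28/1105·3/442 = 42/221
take √, sign +1: I = 0.12297691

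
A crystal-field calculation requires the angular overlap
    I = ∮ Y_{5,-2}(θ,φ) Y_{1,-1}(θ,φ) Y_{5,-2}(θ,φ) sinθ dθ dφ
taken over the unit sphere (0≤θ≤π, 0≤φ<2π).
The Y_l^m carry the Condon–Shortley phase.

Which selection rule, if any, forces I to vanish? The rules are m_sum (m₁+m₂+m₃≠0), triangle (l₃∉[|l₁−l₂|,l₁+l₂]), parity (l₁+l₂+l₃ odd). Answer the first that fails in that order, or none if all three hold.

m₁+m₂+m₃ = -2 − 1 − 2 = -5  ✗
triangle: |5−1|=4 ≤ l₃=5 ≤ 5+1=6
parity: l₁+l₂+l₃ = 11 is odd

m_sum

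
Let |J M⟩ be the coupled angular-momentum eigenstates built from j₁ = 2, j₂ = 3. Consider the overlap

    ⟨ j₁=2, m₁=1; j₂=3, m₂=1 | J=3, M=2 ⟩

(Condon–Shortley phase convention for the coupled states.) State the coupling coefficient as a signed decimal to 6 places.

√[7·2!2!4!/9! · 3!1!4!2!5!1!] = √(64)
  +(−1)^0/∏(0,2,1,4,1,0)! = 1/48  (running 1/48)
  +(−1)^1/∏(1,1,0,3,2,1)! = -1/12  (running -1/16)
⟨..|..⟩ = √(64)·(-1/16) = -0.500000

-0.500000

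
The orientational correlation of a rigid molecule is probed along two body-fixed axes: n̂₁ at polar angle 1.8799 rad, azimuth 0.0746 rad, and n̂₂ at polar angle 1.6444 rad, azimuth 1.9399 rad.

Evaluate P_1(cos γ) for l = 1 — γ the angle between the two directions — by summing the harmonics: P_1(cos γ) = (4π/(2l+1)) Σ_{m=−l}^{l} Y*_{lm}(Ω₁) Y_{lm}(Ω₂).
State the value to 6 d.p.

Summing Y*_{l m}(θ₁,φ₁)·Y_{l m}(θ₂,φ₂) over m ∈ [−1, 1]; prefactor 4π/(2·1+1) = 4.188790:
  m=-1: (+0.328205+0.024530i) × (-0.124310-0.321353i) = -0.032916-0.108519i  (running Σ = -0.032916-0.108519i)
  m=0: (-0.148635-0.000000i) × (-0.035930+0.000000i) = +0.005341+0.000000i  (running Σ = -0.027576-0.108519i)
  m=1: (-0.328205+0.024530i) × (+0.124310-0.321353i) = -0.032916+0.108519i  (running Σ = -0.060492+0.000000i)
Σ over m = -0.060492+0.000000i; ×(4π/3) → -0.253389+0.000000i. Real part: -0.253389

-0.253389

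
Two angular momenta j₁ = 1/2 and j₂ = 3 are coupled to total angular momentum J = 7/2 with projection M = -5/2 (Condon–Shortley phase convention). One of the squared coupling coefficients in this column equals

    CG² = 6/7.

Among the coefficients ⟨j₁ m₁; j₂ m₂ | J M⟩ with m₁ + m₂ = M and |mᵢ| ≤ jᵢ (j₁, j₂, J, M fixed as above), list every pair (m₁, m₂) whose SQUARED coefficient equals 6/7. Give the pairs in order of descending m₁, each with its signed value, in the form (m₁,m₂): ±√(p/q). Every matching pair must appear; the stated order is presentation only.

(-1/2,-2): +√(6/7)

Admissible pairs with m₁+m₂ = M = -5/2: (-1/2,-2), (1/2,-3)
  (m₁,m₂)=(1/2,-3): CG² = 1/7, CG = +√(1/7)
  (m₁,m₂)=(-1/2,-2): CG² = 6/7, CG = +√(6/7)   ← matches the target
Pairs with CG² = 6/7: (-1/2,-2): +√(6/7)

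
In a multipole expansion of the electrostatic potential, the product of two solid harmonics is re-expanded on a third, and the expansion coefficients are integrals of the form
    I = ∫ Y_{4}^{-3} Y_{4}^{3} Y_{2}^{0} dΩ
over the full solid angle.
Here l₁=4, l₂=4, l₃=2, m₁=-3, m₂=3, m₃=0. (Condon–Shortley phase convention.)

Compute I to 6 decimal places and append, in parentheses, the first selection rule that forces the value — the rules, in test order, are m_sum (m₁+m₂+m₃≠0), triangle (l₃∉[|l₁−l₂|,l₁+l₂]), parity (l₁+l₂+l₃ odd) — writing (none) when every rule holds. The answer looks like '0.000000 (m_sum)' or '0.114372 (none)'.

0.057344 (none)

Rules hold: Σm=0, L=10 even, 0≤2≤8.
N = 9·9·5 = 405
Δ = 6!·2!·2!/11! = 1/13860
Racah Σ t=2..4: t=2:+1/192 t=3:−1/36 t=4:+1/192 = -5/288
⇒ 3j(4 4 2; 0 0 0)² = 20/693, sgn -1
Racah Σ t=5..6: t=5:−1/480 t=6:+1/720 = -1/1440
⇒ 3j(4 4 2; -3 3 0)² = 7/1980, sgn -1
4πI² = N·(3j₀)²·(3jₘ)² = 5/121
I = +1·√(0.0413223/4π) = 0.05734392
No selection rule forces the value: the integral is nonzero (none).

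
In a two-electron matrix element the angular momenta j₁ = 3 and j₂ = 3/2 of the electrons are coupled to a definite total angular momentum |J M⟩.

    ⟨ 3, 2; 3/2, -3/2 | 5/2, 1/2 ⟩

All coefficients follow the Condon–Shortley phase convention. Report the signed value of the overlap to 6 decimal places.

+√(3/7) ≈ +0.654654

√[6·2!4!1!/8! · 5!1!0!3!3!2!] = √(432/7)
  +(−1)^0/∏(0,2,1,0,3,1)! = 1/12  (running 1/12)
⟨..|..⟩ = √(432/7)·(1/12) = +0.654654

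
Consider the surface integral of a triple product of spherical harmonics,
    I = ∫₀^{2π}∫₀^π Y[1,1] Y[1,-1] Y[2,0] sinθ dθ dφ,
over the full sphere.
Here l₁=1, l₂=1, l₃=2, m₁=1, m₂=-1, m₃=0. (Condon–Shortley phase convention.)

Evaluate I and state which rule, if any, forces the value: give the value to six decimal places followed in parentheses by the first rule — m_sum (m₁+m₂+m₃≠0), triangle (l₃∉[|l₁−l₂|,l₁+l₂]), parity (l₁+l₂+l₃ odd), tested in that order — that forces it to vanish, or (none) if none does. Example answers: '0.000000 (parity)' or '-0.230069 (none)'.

Rules hold: Σm=0, L=4 even, 0≤2≤2.
N = 3·3·5 = 45
Δ = 0!·2!·2!/5! = 1/30
Racah Σ t=0..0: t=0:+1/1 = 1/1
⇒ 3j(1 1 2; 0 0 0)² = 2/15, sgn +1
Racah Σ t=0..0: t=0:+1/4 = 1/4
⇒ 3j(1 1 2; 1 -1 0)² = 1/30, sgn +1
4πI² = N·(3j₀)²·(3jₘ)² = 1/5
I = +1·√(0.2/4π) = 0.12615663
No selection rule forces the value: the integral is nonzero (none).

0.126157 (none)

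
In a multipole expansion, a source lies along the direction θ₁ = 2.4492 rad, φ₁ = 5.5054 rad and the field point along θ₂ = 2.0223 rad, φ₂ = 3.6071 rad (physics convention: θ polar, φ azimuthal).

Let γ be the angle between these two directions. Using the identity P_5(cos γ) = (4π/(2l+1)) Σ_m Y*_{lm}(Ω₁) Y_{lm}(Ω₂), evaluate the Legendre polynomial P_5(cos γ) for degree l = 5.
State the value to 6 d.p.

Expand P_5 via completeness: Σ_{m} conj(Y_{5,m}) at Ω₁ times Y_{5,m} at Ω₂ —
  m=-5: (-0.036095, 0.033446) × (0.187944, 0.199037) = (-0.013441, -0.000898)  (running Σ = (-0.013441, -0.000898))
  m=-4: (0.187539, 0.005713) × (0.120531, 0.402097) = (0.020307, 0.076097)  (running Σ = (0.006866, 0.075199))
  m=-3: (-0.269335, -0.281927) × (-0.031173, 0.177059) = (0.058314, -0.038900)  (running Σ = (0.065180, 0.036300))
  m=-2: (-0.006292, 0.413241) × (0.153293, -0.205982) = (0.084156, 0.064643)  (running Σ = (0.149336, 0.100943))
  m=-1: (0.011196, -0.011027) × (0.232839, -0.116961) = (0.001317, -0.003877)  (running Σ = (0.150653, 0.097066))
  m=0: (0.392357, -0.000000) × (-0.201920, 0.000000) = (-0.079225, 0.000000)  (running Σ = (0.071428, 0.097066))
  m=1: (-0.011196, -0.011027) × (-0.232839, -0.116961) = (0.001317, 0.003877)  (running Σ = (0.072745, 0.100943))
  m=2: (-0.006292, -0.413241) × (0.153293, 0.205982) = (0.084156, -0.064643)  (running Σ = (0.156901, 0.036300))
  m=3: (0.269335, -0.281927) × (0.031173, 0.177059) = (0.058314, 0.038900)  (running Σ = (0.215215, 0.075199))
  m=4: (0.187539, -0.005713) × (0.120531, -0.402097) = (0.020307, -0.076097)  (running Σ = (0.235522, -0.000898))
  m=5: (0.036095, 0.033446) × (-0.187944, 0.199037) = (-0.013441, 0.000898)  (running Σ = (0.222081, -0.000000))
Σ over m = (0.222081, -0.000000); ×(4π/11) → (0.253705, -0.000000). Real part: 0.253705

0.253705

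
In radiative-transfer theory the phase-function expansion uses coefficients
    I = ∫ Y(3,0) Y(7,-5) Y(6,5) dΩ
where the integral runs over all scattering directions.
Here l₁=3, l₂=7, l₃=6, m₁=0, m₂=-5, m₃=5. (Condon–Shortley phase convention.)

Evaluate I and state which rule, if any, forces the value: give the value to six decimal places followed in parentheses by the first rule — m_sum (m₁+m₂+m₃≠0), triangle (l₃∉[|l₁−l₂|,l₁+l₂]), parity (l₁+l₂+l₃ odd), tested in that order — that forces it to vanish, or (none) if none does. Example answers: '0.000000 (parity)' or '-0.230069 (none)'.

Checks pass: Σm=0; 16 even; l₃=6∈[4,10].
(2·3+1)(2·7+1)(2·6+1) = 1365
Δ: 4! 2! 10! / 17! → 1/2042040
sum: t=1:−1/207360 t=2:+1/57600 t=3:−1/207360 = 1/129600
3j²(3 7 6; 0 0 0) = Δ·Π!·Σ² = 168/12155  (sign +1)
sum: t=1:−1/4354560 t=2:+1/14515200 = -1/6220800
3j²(3 7 6; 0 -5 5) = Δ·Π!·Σ² = 77/4420  (sign +1)
combine: 4πI² = 1365·168/12155·77/4420 = 6174/18785
take √, sign +1: I = 0.16172337
No selection rule forces the value: the integral is nonzero (none).

0.161723 (none)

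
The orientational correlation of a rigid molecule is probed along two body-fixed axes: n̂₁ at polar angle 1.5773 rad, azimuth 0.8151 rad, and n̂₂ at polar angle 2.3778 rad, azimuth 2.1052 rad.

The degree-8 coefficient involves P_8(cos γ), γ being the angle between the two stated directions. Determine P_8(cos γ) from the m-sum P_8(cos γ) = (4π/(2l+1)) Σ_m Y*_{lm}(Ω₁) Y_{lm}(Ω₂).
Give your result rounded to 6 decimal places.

Summing Y*_{l m}(θ₁,φ₁)·Y_{l m}(θ₂,φ₂) over m ∈ [−8, 8]; prefactor 4π/(2·8+1) = 0.739198:
  m=-8: Y*=+0.500862+0.121304i  Y=-0.011430+0.024459i  product -0.008692+0.010864i
  m=-7: Y*=-0.011233+0.007319i  Y=+0.063600+0.093117i  product -0.001396-0.000580i
  m=-6: Y*=-0.066676+0.370173i  Y=+0.280653-0.018220i  product -0.011968+0.105105i
  m=-5: Y*=-0.009432-0.012751i  Y=+0.202932-0.399921i  product -0.007013+0.001185i
  m=-4: Y*=-0.335509-0.040050i  Y=-0.212964-0.334592i  product +0.058051+0.120788i
  m=-3: Y*=+0.013069-0.010926i  Y=-0.010218+0.000331i  product -0.000130+0.000116i
  m=-2: Y*=+0.019122-0.321516i  Y=+0.178166-0.324594i  product -0.100956-0.063490i
  m=-1: Y*=+0.012030+0.012767i  Y=-0.099203-0.167616i  product +0.000947-0.003283i
  m=+0: Y*=+0.317553-0.000000i  Y=+0.317161+0.000000i  product +0.100715+0.000000i
  m=+1: Y*=-0.012030+0.012767i  Y=+0.099203-0.167616i  product +0.000947+0.003283i
  m=+2: Y*=+0.019122+0.321516i  Y=+0.178166+0.324594i  product -0.100956+0.063490i
  m=+3: Y*=-0.013069-0.010926i  Y=+0.010218+0.000331i  product -0.000130-0.000116i
  m=+4: Y*=-0.335509+0.040050i  Y=-0.212964+0.334592i  product +0.058051-0.120788i
  m=+5: Y*=+0.009432-0.012751i  Y=-0.202932-0.399921i  product -0.007013-0.001185i
  m=+6: Y*=-0.066676-0.370173i  Y=+0.280653+0.018220i  product -0.011968-0.105105i
  m=+7: Y*=+0.011233+0.007319i  Y=-0.063600+0.093117i  product -0.001396+0.000580i
  m=+8: Y*=+0.500862-0.121304i  Y=-0.011430-0.024459i  product -0.008692-0.010864i
Σ over m = -0.041599+0.000000i; ×(4π/17) → -0.030750+0.000000i. Real part: -0.030750

-0.030750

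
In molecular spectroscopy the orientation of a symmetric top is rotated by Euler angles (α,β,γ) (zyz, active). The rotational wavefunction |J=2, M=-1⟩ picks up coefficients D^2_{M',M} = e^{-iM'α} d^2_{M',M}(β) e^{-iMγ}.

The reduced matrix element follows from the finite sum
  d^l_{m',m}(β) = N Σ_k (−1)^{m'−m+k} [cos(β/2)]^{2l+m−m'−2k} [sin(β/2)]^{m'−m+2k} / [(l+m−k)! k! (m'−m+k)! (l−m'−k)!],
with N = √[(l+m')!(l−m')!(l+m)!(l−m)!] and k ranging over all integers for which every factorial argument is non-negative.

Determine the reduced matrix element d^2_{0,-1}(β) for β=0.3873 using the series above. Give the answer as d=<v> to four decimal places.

d=-0.4283

d^2_{0,-1}(β=0.3873) via the finite sum:
Half-angle: c=0.981308, s=0.192442. N=√(2·2·1·6)=4.898979
k: max(0,(-1)−(0))=0 … min(2+(-1),2−(0))=1
  k=0: (−1)^1·4.8990/(2)·0.9813^3·0.1924^1 = -0.445443
  k=1: (−1)^2·4.8990/(2)·0.9813^1·0.1924^3 = +0.017131
d^2_{0,-1}(0.3873) = -0.445443 +0.017131 = -0.428312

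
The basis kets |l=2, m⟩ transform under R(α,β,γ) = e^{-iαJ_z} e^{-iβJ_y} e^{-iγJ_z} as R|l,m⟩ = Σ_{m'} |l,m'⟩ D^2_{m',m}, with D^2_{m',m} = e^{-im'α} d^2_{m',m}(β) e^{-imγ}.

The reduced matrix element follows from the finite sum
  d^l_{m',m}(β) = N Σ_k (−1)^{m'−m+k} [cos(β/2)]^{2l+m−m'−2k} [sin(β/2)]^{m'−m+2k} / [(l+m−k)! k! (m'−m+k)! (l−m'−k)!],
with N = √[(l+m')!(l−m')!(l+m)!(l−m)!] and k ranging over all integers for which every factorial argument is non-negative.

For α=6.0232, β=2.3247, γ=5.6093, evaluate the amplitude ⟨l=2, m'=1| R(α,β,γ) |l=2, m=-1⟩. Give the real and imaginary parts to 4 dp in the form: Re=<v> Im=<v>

Re=-0.2845 Im=0.1250

First d^2_{1,-1}(β=2.3247), then the phase factors e^{-i(1)α} and e^{-i(-1)γ}:
c=cos(2.324700/2)=0.397184, s=sin(2.324700/2)=0.917739; N=√[6·1·1·6]=6.000000
k∈{0,1} keeps every argument non-negative
  k=0: (−1)^2·6.0000/(2)·0.3972^2·0.9177^2 = +0.398605
  k=1: (−1)^3·6.0000/(6)·0.3972^0·0.9177^4 = -0.709376
d^2_{1,-1}(2.3247) = +0.398605 -0.709376 = -0.310771
Phases: e^{-i·(1)·6.0232}=+0.966394+0.257066i, e^{-i·(-1)·5.6093}=+0.781403-0.624027i ⇒ D=-0.284529+0.124987i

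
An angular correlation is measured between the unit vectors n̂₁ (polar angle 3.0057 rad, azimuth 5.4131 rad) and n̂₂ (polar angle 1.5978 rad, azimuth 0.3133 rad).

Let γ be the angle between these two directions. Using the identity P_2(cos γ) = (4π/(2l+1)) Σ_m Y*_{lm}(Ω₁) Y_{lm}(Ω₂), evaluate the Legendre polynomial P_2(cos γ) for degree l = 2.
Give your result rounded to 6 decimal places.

-0.490894

Summing Y*_{l m}(θ₁,φ₁)·Y_{l m}(θ₂,φ₂) over m ∈ [−2, 2]; prefactor 4π/(2·2+1) = 2.513274:
  term(m=-2) = -0.001955-0.001914i   from Y*(Ω₁)=-0.001195-0.006988i, Y(Ω₂)=+0.312664-0.226344i
  term(m=-1) = +0.000817-0.002002i   from Y*(Ω₁)=-0.066859+0.079264i, Y(Ω₂)=-0.019836+0.006426i
  term(m=+0) = -0.193044+0.000000i   from Y*(Ω₁)=+0.613418-0.000000i, Y(Ω₂)=-0.314702+0.000000i
  term(m=+1) = +0.000817+0.002002i   from Y*(Ω₁)=+0.066859+0.079264i, Y(Ω₂)=+0.019836+0.006426i
  term(m=+2) = -0.001955+0.001914i   from Y*(Ω₁)=-0.001195+0.006988i, Y(Ω₂)=+0.312664+0.226344i
Σ over m = -0.195321+0.000000i; ×(4π/5) → -0.490894+0.000000i. Real part: -0.490894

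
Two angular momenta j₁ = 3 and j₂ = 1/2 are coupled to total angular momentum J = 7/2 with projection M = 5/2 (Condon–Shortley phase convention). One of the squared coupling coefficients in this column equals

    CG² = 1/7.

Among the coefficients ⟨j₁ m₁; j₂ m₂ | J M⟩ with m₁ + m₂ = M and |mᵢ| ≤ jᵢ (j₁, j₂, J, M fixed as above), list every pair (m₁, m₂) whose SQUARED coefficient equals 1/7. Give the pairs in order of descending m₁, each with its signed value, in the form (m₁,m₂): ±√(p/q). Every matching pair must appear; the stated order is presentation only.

Admissible pairs with m₁+m₂ = M = 5/2: (2,1/2), (3,-1/2)
  (m₁,m₂)=(3,-1/2): CG² = 1/7, CG = +√(1/7)   ← matches the target
  (m₁,m₂)=(2,1/2): CG² = 6/7, CG = +√(6/7)
Pairs with CG² = 1/7: (3,-1/2): +√(1/7)

(3,-1/2): +√(1/7)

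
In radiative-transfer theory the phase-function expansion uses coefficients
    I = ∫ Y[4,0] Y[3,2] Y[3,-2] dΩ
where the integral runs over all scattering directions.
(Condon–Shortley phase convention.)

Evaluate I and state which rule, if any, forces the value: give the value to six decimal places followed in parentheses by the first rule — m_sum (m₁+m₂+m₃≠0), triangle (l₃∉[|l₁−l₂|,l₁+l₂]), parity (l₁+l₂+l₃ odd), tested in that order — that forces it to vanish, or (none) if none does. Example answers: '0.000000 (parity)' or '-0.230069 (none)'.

Rules hold: Σm=0, L=10 even, 1≤3≤7.
N = 9·7·7 = 441
Δ = 4!·4!·2!/11! = 1/34650
Racah Σ t=1..3: t=1:−1/72 t=2:+1/16 t=3:−1/72 = 5/144
⇒ 3j(4 3 3; 0 0 0)² = 2/77, sgn -1
Racah Σ t=3..4: t=3:−1/72 t=4:+1/576 = -7/576
⇒ 3j(4 3 3; 0 2 -2)² = 7/198, sgn +1
4πI² = N·(3j₀)²·(3jₘ)² = 49/121
I = -1·√(0.404959/4π) = -0.17951487
No selection rule forces the value: the integral is nonzero (none).

-0.179515 (none)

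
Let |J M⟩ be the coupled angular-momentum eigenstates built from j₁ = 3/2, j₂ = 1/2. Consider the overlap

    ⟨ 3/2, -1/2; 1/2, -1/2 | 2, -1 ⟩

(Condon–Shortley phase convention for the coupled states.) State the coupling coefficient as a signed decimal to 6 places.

√[5·0!3!1!/5! · 1!2!0!1!1!3!] = √(3)
  +(−1)^0/∏(0,0,2,0,1,1)! = 1/2  (running 1/2)
⟨..|..⟩ = √(3)·(1/2) = +0.866025

+√(3/4) = +0.866025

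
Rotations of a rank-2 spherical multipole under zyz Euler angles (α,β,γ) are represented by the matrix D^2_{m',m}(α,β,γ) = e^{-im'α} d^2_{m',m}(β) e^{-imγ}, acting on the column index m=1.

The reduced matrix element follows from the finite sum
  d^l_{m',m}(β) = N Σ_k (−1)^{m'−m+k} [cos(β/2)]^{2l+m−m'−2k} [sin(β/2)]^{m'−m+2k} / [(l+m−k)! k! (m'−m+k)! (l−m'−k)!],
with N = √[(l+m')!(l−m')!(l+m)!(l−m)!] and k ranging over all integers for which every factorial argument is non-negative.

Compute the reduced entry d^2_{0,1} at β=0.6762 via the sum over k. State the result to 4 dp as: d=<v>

d^2_{0,1}(β=0.6762) via the finite sum:
Half-angle: c=0.943387, s=0.331695. N=√(2·2·6·1)=4.898979
Admissible k: 1..2 (factorial args all ≥0)
  k=1: (−1)^0·4.8990/(2)·0.9434^3·0.3317^1 = +0.682156
  k=2: (−1)^1·4.8990/(2)·0.9434^1·0.3317^3 = -0.084330
d^2_{0,1}(0.6762) = +0.682156 -0.084330 = +0.597826

d=0.5978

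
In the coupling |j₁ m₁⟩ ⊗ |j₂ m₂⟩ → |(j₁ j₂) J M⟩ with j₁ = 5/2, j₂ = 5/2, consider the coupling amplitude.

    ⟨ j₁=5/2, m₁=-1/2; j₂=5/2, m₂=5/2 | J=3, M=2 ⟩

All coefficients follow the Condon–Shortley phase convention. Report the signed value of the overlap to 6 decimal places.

triangle: 2!·3!·3!/9! = 72/362880
(j±m)!: 2!·3!·5!·0!·5!·1! = 172800
prefactor² = (2J+1)·Δ·N² = 240
  k=2: +1/(2!·0!·1!·3!·2!·0!) = 1/24
Σ = 1/24  ⇒  CG² = 240·(1/24)² = 5/12
CG = +√(5/12) = +0.645497

+√(5/12) ≈ +0.645497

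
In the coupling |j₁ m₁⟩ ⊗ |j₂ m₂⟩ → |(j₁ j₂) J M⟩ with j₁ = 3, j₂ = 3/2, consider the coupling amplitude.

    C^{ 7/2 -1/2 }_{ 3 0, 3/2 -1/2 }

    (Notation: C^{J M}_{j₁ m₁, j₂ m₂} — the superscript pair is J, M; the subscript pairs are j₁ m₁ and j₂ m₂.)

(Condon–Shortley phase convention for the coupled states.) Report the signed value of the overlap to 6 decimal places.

+√(2/21) = +0.308607

√[8·1!5!2!/9! · 3!3!1!2!3!4!] = √(384/7)
  +(−1)^0/∏(0,1,3,1,2,1)! = 1/12  (running 1/12)
  +(−1)^1/∏(1,0,2,0,3,2)! = -1/24  (running 1/24)
⟨..|..⟩ = √(384/7)·(1/24) = +0.308607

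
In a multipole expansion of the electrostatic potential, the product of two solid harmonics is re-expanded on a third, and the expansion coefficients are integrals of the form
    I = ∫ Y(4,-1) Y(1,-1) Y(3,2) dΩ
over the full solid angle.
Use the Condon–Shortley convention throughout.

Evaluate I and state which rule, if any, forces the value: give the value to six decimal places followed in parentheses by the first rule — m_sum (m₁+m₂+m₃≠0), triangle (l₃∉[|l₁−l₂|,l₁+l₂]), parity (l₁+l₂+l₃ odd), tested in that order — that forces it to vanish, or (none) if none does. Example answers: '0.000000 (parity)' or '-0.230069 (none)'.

Checks pass: Σm=0; 8 even; l₃=3∈[3,5].
(2·4+1)(2·1+1)(2·3+1) = 189
Δ: 2! 6! 0! / 9! → 1/252
sum: t=1:−1/36 = -1/36
3j²(4 1 3; 0 0 0) = Δ·Π!·Σ² = 4/63  (sign +1)
sum: t=0:+1/240 = 1/240
3j²(4 1 3; -1 -1 2) = Δ·Π!·Σ² = 1/84  (sign -1)
combine: 4πI² = 189·4/63·1/84 = 1/7
take √, sign -1: I = -0.10662181
No selection rule forces the value: the integral is nonzero (none).

-0.106622 (none)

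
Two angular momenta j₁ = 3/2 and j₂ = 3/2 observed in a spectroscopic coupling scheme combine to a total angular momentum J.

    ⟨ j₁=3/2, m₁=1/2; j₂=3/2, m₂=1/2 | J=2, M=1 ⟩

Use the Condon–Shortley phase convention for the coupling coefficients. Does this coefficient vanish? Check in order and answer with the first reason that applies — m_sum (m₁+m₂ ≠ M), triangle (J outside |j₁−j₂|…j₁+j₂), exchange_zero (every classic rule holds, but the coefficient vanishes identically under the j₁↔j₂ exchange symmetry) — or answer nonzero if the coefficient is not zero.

m-sum: m₁+m₂ = 1/2+1/2 = 1, M = 1  ✓
triangle: |j₁−j₂| = 0 ≤ J = 2 ≤ j₁+j₂ = 3  ✓
exchange: j₁=j₂ and m₁=m₂, and (−1)^(j₁+j₂−J) = (−1)^1 = −1 forces ⟨j₁m₁;j₂m₂|JM⟩ = −⟨j₂m₂;j₁m₁|JM⟩ = −⟨j₁m₁;j₂m₂|JM⟩ ⇒ the coefficient vanishes identically
Racah sum check: Σ_k collapses to 0 ⇒ CG = 0

exchange_zero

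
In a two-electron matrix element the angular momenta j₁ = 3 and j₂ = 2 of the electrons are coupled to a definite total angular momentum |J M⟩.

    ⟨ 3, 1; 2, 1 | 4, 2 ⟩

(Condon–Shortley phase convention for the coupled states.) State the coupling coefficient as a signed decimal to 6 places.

-0.188982

√[9·1!5!3!/10! · 4!2!3!1!6!2!] = √(5184/7)
  +(−1)^0/∏(0,1,2,3,3,0)! = 1/72  (running 1/72)
  +(−1)^1/∏(1,0,1,2,4,1)! = -1/48  (running -1/144)
⟨..|..⟩ = √(5184/7)·(-1/144) = -0.188982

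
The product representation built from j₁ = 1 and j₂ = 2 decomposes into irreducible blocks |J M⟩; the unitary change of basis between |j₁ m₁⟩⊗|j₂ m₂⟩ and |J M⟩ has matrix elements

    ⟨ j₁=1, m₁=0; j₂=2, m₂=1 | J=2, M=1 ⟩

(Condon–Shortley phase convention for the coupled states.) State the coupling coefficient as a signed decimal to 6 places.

-0.408248

j₁+j₂−J=1  J+j₁−j₂=1  J−j₁+j₂=3  j₁+j₂+J+1=6
(j₁±m₁, j₂±m₂, J±M) = (1,1,3,1,3,1)
P² = 3/2
sum k=0..1:
  [0] +1/6 = 1/6
  [1] −1/2 = -1/2
S = -1/3
C² = P²·S² = 1/6 ; C = -0.408248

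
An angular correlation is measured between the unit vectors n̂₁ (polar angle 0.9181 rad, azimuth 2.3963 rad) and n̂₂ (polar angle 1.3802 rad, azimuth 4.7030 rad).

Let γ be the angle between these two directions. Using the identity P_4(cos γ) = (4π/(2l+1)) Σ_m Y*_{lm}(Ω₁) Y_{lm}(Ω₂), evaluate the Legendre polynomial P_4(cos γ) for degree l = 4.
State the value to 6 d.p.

Summing Y*_{l m}(θ₁,φ₁)·Y_{l m}(θ₂,φ₂) over m ∈ [−4, 4]; prefactor 4π/(2·4+1) = 1.396263:
  term(m=-4) = -0.07110 - 0.01426j   from Y*(Ω₁)=-0.17402 - 0.02816j, Y(Ω₂)=0.41105 + 0.01544j
  term(m=-3) = 0.06879 - 0.05088j   from Y*(Ω₁)=0.23523 + 0.29993j, Y(Ω₂)=0.00632 - 0.22438j
  term(m=-2) = 0.00797 - 0.08026j   from Y*(Ω₁)=0.02676 - 0.33293j, Y(Ω₂)=0.24145 + 0.00453j
  term(m=-1) = -0.01549 - 0.01711j   from Y*(Ω₁)=0.07013 - 0.06472j, Y(Ω₂)=0.00227 - 0.24188j
  term(m=+0) = -0.07277 + 0.00000j   from Y*(Ω₁)=-0.34949 + 0.00000j, Y(Ω₂)=0.20823 + 0.00000j
  term(m=+1) = -0.01549 + 0.01711j   from Y*(Ω₁)=-0.07013 - 0.06472j, Y(Ω₂)=-0.00227 - 0.24188j
  term(m=+2) = 0.00797 + 0.08026j   from Y*(Ω₁)=0.02676 + 0.33293j, Y(Ω₂)=0.24145 - 0.00453j
  term(m=+3) = 0.06879 + 0.05088j   from Y*(Ω₁)=-0.23523 + 0.29993j, Y(Ω₂)=-0.00632 - 0.22438j
  term(m=+4) = -0.07110 + 0.01426j   from Y*(Ω₁)=-0.17402 + 0.02816j, Y(Ω₂)=0.41105 - 0.01544j
Accumulated sum -0.09244 + 0.00000j; after 4π/(2l+1) scaling, -0.12907 + 0.00000j ⇒ P_4 = -0.129069

-0.129069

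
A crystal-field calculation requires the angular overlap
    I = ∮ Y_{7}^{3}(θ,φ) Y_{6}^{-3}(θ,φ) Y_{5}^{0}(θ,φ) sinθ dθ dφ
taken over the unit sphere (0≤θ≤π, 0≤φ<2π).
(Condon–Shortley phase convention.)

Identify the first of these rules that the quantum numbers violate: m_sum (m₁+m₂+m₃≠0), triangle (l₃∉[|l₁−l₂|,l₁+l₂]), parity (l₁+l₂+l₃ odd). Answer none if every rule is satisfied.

azimuthal sum: 3 − 3 + 0 = 0  ✓
1 ≤ 5 ≤ 13 (triangle on l)  ✓
L = 7 + 6 + 5 = 18 (even)  ✓

none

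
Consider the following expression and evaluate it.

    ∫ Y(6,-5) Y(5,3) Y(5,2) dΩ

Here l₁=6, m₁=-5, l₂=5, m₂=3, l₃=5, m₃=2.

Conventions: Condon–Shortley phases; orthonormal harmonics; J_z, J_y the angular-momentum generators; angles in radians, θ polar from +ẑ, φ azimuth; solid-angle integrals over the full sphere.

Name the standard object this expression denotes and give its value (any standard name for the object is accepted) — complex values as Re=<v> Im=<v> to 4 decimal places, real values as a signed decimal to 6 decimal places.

This is a Gaunt coefficient — the integral of a triple product of spherical harmonics over the sphere.
m-sum 0 ✓  L=16 even ✓  1≤5≤11 ✓
Π(2lᵢ+1) = 13×11×11 = 1573
triangle coeff Δ(6,5,5) = 1/28588560
Σ_t [1,5]: t=1:−1/345600 t=2:+1/13824 t=3:−1/5184 t=4:+1/13824 t=5:−1/345600 = -7/129600
(3j)²=80/7293 [(6 5 5; 0 0 0)], sign=+1
Σ_t [5,6]: t=5:−1/518400 t=6:+1/345600 = 1/1036800
(3j)²=7/2210 [(6 5 5; -5 3 2)], sign=-1
⇒ 4πI² = 616/11271
I = (-1)√(616/11271/(4π)) = -0.06594839

Gaunt coefficient, -0.065948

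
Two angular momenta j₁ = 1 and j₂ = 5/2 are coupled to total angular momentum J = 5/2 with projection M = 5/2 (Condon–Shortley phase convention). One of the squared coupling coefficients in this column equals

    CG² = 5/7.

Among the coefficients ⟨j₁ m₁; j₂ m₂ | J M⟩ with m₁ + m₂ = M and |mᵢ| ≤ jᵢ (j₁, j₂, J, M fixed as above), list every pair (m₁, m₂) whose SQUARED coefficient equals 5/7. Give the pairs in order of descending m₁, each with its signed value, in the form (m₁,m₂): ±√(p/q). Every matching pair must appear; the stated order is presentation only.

(0,5/2): −√(5/7)

Admissible pairs with m₁+m₂ = M = 5/2: (0,5/2), (1,3/2)
  (m₁,m₂)=(1,3/2): CG² = 2/7, CG = +√(2/7)
  (m₁,m₂)=(0,5/2): CG² = 5/7, CG = −√(5/7)   ← matches the target
Pairs with CG² = 5/7: (0,5/2): −√(5/7)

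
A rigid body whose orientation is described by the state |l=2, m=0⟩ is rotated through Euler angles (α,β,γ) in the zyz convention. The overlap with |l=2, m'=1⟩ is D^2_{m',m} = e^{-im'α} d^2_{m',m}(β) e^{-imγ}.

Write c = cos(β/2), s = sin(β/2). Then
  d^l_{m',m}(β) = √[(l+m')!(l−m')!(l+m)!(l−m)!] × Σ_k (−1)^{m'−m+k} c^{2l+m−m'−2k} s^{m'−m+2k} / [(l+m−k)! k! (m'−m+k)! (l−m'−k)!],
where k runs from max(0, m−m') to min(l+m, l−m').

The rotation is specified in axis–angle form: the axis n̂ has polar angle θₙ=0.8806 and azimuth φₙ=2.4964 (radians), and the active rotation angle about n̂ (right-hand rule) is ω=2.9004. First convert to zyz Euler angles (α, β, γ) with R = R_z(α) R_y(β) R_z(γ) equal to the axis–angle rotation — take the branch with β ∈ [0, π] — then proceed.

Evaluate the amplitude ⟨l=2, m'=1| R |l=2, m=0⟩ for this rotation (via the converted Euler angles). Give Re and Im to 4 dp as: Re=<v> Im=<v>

Axis–angle → zyz. n̂ = (sinθₙcosφₙ, sinθₙsinφₙ, cosθₙ) = (-0.616113, +0.463715, +0.636689), ω = 2.9004.
R = I cosω + sinω [n̂]ₓ + (1−cosω) n̂n̂ᵀ gives
  R = [-0.222850, -0.715213, -0.662426; -0.411053, -0.547214, +0.729104; -0.883953, +0.434773, -0.172043]
β = atan2(√(R₁₃²+R₂₃²), R₃₃) = 1.743700; α = atan2(R₂₃, R₁₃) mod 2π = 2.308314; γ = atan2(R₃₂, −R₃₁) mod 2π = 0.457107
First d^2_{1,0}(β=1.7437), then the phase factors e^{-i(1)α} and e^{-i(0)γ}:
Half-angle: c=0.643412, s=0.765520. N=√(6·1·2·2)=4.898979
The bounds max(0,m−m')=0 and min(l+m,l−m')=1 give 2 terms
  k=0: (−1)^1·4.8990/(2)·0.6434^3·0.7655^1 = -0.499458
  k=1: (−1)^2·4.8990/(2)·0.6434^1·0.7655^3 = +0.707025
d^2_{1,0}(1.7437) = -0.499458 +0.707025 = +0.207567
D = (-0.672453-0.740140i)·(+0.207567)·(+1.000000+0.000000i) = -0.139579-0.153629i

Re=-0.1396 Im=-0.1536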